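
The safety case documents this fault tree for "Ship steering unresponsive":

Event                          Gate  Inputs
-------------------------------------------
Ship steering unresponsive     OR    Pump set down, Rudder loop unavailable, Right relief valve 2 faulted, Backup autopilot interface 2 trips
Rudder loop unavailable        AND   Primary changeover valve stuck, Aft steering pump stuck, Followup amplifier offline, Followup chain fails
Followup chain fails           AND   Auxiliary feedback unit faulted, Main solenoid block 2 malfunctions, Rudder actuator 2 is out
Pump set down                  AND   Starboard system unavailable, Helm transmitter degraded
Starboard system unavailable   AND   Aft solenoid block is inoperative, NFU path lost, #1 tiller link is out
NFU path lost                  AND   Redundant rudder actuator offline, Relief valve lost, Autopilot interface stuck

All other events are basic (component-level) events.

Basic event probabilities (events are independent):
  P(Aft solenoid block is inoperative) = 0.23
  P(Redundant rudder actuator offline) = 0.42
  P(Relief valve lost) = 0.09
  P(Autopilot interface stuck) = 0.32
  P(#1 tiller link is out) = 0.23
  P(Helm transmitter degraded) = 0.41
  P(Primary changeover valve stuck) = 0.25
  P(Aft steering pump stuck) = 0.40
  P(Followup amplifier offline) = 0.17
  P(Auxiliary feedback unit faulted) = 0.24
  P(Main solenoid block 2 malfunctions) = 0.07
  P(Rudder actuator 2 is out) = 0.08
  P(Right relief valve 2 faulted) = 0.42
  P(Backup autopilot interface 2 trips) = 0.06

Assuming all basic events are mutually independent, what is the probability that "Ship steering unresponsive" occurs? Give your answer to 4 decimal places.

0.4550

P(NFU path lost) [AND] = 0.42 × 0.09 × 0.32 = 0.012096
P(Starboard system unavailable) [AND] = 0.23 × 0.012096 × 0.23 = 0.000640
P(Pump set down) [AND] = 0.000640 × 0.41 = 0.000262
P(Followup chain fails) [AND] = 0.24 × 0.07 × 0.08 = 0.001344
P(Rudder loop unavailable) [AND] = 0.25 × 0.40 × 0.17 × 0.001344 = 0.000023
P(Ship steering unresponsive) [OR] = 1 − (1−0.000262) × (1−0.000023) × (1−0.42) × (1−0.06) = 0.454955
Rounded to 4 decimal places: P(Ship steering unresponsive) ≈ 0.4550.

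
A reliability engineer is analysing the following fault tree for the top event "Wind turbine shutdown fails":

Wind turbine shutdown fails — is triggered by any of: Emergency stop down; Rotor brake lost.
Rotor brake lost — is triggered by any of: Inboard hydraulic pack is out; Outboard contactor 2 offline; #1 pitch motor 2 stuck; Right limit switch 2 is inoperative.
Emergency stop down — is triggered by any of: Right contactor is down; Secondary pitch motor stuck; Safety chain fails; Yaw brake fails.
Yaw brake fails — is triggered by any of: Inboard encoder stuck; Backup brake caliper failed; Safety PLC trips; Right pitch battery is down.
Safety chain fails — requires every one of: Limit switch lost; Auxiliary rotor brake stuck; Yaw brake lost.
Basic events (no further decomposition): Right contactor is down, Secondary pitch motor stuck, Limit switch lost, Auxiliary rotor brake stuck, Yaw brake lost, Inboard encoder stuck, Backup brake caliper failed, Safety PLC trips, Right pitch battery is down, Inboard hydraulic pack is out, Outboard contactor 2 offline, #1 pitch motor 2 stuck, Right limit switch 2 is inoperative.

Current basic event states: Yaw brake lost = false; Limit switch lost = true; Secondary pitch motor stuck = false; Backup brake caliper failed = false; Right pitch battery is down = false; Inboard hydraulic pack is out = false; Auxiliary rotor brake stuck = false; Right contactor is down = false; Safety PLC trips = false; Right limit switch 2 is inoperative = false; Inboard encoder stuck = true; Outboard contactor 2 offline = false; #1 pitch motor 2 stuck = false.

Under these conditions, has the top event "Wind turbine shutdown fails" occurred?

Safety chain fails [AND]: Limit switch lost=occurs, Auxiliary rotor brake stuck=not, Yaw brake lost=not → not all inputs occur → does not occur.
Yaw brake fails [OR]: Inboard encoder stuck=occurs, Backup brake caliper failed=not, Safety PLC trips=not, Right pitch battery is down=not → at least one input occurs → occurs.
Emergency stop down [OR]: Right contactor is down=not, Secondary pitch motor stuck=not, Safety chain fails=not, Yaw brake fails=occurs → at least one input occurs → occurs.
Rotor brake lost [OR]: Inboard hydraulic pack is out=not, Outboard contactor 2 offline=not, #1 pitch motor 2 stuck=not, Right limit switch 2 is inoperative=not → no input occurs → does not occur.
Wind turbine shutdown fails [OR]: Emergency stop down=occurs, Rotor brake lost=not → at least one input occurs → occurs.

Yes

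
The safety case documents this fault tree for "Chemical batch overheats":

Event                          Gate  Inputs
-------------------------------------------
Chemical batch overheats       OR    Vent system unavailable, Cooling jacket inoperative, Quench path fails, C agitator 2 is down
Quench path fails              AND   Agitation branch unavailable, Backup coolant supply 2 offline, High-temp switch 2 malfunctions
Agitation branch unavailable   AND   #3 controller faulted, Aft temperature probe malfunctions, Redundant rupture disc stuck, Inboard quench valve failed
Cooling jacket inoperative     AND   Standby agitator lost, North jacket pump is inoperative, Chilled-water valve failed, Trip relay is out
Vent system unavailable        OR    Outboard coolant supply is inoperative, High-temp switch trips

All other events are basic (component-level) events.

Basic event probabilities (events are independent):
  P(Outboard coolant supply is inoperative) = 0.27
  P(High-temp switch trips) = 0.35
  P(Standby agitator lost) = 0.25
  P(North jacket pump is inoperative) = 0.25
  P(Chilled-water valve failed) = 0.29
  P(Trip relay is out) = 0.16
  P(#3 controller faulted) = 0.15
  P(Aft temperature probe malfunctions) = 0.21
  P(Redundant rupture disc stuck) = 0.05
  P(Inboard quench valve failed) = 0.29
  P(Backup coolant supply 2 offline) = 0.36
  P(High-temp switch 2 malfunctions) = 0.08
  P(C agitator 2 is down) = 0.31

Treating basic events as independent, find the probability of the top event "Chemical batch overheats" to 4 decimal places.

0.6735

P(Vent system unavailable) [OR] = 1 − (1−0.27) × (1−0.35) = 0.525500
P(Cooling jacket inoperative) [AND] = 0.25 × 0.25 × 0.29 × 0.16 = 0.002900
P(Agitation branch unavailable) [AND] = 0.15 × 0.21 × 0.05 × 0.29 = 0.000457
P(Quench path fails) [AND] = 0.000457 × 0.36 × 0.08 = 0.000013
P(Chemical batch overheats) [OR] = 1 − (1−0.525500) × (1−0.002900) × (1−0.000013) × (1−0.31) = 0.673549
Rounded to 4 decimal places: P(Chemical batch overheats) ≈ 0.6735.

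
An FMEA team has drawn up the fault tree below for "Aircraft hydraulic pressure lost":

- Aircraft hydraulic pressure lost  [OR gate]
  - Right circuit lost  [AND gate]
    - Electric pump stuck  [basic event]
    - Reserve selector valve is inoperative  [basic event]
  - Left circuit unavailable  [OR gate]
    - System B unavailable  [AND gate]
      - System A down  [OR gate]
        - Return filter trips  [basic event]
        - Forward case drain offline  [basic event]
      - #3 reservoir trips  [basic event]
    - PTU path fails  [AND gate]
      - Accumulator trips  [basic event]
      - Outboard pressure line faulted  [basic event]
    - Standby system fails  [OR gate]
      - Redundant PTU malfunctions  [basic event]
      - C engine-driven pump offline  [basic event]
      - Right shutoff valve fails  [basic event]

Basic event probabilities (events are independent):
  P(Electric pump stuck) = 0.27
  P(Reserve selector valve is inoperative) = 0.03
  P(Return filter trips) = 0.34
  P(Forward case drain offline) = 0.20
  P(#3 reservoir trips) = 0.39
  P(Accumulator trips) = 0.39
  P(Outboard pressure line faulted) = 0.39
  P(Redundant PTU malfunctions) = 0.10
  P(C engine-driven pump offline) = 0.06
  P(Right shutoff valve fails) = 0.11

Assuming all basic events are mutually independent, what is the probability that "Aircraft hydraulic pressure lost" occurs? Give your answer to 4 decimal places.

P(Right circuit lost) [AND] = 0.27 × 0.03 = 0.008100
P(System A down) [OR] = 1 − (1−0.34) × (1−0.20) = 0.472000
P(System B unavailable) [AND] = 0.472000 × 0.39 = 0.184080
P(PTU path fails) [AND] = 0.39 × 0.39 = 0.152100
P(Standby system fails) [OR] = 1 − (1−0.10) × (1−0.06) × (1−0.11) = 0.247060
P(Left circuit unavailable) [OR] = 1 − (1−0.184080) × (1−0.152100) × (1−0.247060) = 0.479102
P(Aircraft hydraulic pressure lost) [OR] = 1 − (1−0.008100) × (1−0.479102) = 0.483321
Rounded to 4 decimal places: P(Aircraft hydraulic pressure lost) ≈ 0.4833.

0.4833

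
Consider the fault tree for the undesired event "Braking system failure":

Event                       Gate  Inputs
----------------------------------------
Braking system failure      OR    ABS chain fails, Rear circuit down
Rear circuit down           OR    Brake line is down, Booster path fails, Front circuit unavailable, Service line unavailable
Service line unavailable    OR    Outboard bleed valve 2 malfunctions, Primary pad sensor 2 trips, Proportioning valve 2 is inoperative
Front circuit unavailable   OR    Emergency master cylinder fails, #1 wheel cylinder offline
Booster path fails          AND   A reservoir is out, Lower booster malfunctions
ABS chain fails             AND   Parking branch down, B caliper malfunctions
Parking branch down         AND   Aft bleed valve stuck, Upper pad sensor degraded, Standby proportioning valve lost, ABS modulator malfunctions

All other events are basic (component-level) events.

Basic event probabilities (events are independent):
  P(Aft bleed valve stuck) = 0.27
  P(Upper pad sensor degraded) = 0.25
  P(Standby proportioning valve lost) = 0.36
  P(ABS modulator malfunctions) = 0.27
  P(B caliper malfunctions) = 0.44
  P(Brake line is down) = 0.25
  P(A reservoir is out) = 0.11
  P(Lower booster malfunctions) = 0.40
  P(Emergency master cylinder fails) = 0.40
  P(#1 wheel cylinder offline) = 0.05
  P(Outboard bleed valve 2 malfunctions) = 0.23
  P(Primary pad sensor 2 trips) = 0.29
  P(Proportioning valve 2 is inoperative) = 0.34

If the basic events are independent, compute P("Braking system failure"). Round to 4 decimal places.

P(Parking branch down) [AND] = 0.27 × 0.25 × 0.36 × 0.27 = 0.006561
P(ABS chain fails) [AND] = 0.006561 × 0.44 = 0.002887
P(Booster path fails) [AND] = 0.11 × 0.40 = 0.044000
P(Front circuit unavailable) [OR] = 1 − (1−0.40) × (1−0.05) = 0.430000
P(Service line unavailable) [OR] = 1 − (1−0.23) × (1−0.29) × (1−0.34) = 0.639178
P(Rear circuit down) [OR] = 1 − (1−0.25) × (1−0.044000) × (1−0.430000) × (1−0.639178) = 0.852536
P(Braking system failure) [OR] = 1 − (1−0.002887) × (1−0.852536) = 0.852962
Rounded to 4 decimal places: P(Braking system failure) ≈ 0.8530.

0.8530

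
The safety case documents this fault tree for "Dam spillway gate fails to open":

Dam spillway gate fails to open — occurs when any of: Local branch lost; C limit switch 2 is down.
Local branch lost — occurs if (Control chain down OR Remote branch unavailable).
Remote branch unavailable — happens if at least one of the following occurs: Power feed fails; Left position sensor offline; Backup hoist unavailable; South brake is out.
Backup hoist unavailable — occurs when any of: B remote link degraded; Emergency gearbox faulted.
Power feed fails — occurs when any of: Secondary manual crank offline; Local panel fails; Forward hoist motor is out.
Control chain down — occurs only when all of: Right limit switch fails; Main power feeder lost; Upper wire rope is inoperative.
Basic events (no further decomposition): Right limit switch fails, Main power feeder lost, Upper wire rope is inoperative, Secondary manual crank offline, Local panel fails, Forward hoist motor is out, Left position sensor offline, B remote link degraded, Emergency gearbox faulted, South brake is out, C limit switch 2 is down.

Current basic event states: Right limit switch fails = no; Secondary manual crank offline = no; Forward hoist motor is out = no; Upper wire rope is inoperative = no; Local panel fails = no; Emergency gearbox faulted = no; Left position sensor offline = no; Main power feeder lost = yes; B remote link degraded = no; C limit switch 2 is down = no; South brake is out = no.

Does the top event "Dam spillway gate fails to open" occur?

No

Control chain down [AND]: Right limit switch fails=not, Main power feeder lost=occurs, Upper wire rope is inoperative=not → not all inputs occur → does not occur.
Power feed fails [OR]: Secondary manual crank offline=not, Local panel fails=not, Forward hoist motor is out=not → no input occurs → does not occur.
Backup hoist unavailable [OR]: B remote link degraded=not, Emergency gearbox faulted=not → no input occurs → does not occur.
Remote branch unavailable [OR]: Power feed fails=not, Left position sensor offline=not, Backup hoist unavailable=not, South brake is out=not → no input occurs → does not occur.
Local branch lost [OR]: Control chain down=not, Remote branch unavailable=not → no input occurs → does not occur.
Dam spillway gate fails to open [OR]: Local branch lost=not, C limit switch 2 is down=not → no input occurs → does not occur.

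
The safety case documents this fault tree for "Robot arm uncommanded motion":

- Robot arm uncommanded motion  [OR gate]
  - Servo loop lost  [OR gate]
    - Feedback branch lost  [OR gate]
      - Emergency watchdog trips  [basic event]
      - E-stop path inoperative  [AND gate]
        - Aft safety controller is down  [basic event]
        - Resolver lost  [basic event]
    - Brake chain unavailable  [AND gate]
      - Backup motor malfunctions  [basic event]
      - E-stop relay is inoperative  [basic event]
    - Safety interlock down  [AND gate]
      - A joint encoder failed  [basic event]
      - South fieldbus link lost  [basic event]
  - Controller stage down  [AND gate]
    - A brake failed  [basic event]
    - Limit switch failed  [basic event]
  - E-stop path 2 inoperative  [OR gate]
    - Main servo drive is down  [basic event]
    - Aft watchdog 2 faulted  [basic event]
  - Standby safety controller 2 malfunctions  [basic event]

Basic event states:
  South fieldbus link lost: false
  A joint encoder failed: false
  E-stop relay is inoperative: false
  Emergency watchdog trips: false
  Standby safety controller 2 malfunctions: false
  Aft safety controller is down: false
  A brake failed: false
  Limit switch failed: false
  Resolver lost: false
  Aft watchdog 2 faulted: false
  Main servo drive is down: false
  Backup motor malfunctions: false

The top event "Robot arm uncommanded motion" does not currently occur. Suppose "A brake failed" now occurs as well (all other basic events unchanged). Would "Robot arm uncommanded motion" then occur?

Counterfactual: set "A brake failed" to occurred.
E-stop path inoperative [AND]: Aft safety controller is down=not, Resolver lost=not → not all inputs occur → does not occur.
Feedback branch lost [OR]: Emergency watchdog trips=not, E-stop path inoperative=not → no input occurs → does not occur.
Brake chain unavailable [AND]: Backup motor malfunctions=not, E-stop relay is inoperative=not → not all inputs occur → does not occur.
Safety interlock down [AND]: A joint encoder failed=not, South fieldbus link lost=not → not all inputs occur → does not occur.
Servo loop lost [OR]: Feedback branch lost=not, Brake chain unavailable=not, Safety interlock down=not → no input occurs → does not occur.
Controller stage down [AND]: A brake failed=occurs, Limit switch failed=not → not all inputs occur → does not occur.
E-stop path 2 inoperative [OR]: Main servo drive is down=not, Aft watchdog 2 faulted=not → no input occurs → does not occur.
Robot arm uncommanded motion [OR]: Servo loop lost=not, Controller stage down=not, E-stop path 2 inoperative=not, Standby safety controller 2 malfunctions=not → no input occurs → does not occur.

No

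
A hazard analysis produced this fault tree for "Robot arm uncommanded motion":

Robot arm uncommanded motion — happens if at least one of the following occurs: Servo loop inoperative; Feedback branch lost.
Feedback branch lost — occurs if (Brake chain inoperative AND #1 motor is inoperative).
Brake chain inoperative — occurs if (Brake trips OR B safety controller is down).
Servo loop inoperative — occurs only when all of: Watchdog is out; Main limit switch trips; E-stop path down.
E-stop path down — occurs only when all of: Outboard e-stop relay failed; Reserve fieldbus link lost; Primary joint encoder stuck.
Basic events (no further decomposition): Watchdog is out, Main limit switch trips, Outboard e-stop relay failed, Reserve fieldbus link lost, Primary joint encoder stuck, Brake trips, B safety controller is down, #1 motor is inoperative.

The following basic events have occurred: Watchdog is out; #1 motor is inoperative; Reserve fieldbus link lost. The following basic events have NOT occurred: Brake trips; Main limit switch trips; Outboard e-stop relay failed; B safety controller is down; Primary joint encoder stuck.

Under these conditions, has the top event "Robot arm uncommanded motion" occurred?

E-stop path down [AND]: Outboard e-stop relay failed=not, Reserve fieldbus link lost=occurs, Primary joint encoder stuck=not → not all inputs occur → does not occur.
Servo loop inoperative [AND]: Watchdog is out=occurs, Main limit switch trips=not, E-stop path down=not → not all inputs occur → does not occur.
Brake chain inoperative [OR]: Brake trips=not, B safety controller is down=not → no input occurs → does not occur.
Feedback branch lost [AND]: Brake chain inoperative=not, #1 motor is inoperative=occurs → not all inputs occur → does not occur.
Robot arm uncommanded motion [OR]: Servo loop inoperative=not, Feedback branch lost=not → no input occurs → does not occur.

No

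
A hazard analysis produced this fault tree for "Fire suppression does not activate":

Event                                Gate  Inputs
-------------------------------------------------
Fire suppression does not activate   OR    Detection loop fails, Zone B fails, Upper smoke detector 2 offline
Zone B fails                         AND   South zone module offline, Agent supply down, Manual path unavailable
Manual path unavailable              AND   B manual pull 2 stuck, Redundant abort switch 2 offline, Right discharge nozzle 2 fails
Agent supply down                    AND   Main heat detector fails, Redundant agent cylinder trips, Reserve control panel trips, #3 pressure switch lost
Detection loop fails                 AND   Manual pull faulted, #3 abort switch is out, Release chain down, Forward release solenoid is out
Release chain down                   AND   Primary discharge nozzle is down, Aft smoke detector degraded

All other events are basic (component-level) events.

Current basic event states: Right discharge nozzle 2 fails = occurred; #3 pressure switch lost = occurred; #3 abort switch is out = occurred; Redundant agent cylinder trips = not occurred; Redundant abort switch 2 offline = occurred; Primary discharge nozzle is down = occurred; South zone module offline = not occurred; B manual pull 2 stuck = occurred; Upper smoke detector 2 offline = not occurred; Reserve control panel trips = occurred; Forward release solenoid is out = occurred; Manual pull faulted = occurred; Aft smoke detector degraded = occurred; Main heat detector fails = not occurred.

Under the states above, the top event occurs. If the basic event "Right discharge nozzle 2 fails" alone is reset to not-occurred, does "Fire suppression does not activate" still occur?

Counterfactual: set "Right discharge nozzle 2 fails" to not occurred.
Release chain down [AND]: Primary discharge nozzle is down=occurs, Aft smoke detector degraded=occurs → all inputs occur → occurs.
Detection loop fails [AND]: Manual pull faulted=occurs, #3 abort switch is out=occurs, Release chain down=occurs, Forward release solenoid is out=occurs → all inputs occur → occurs.
Agent supply down [AND]: Main heat detector fails=not, Redundant agent cylinder trips=not, Reserve control panel trips=occurs, #3 pressure switch lost=occurs → not all inputs occur → does not occur.
Manual path unavailable [AND]: B manual pull 2 stuck=occurs, Redundant abort switch 2 offline=occurs, Right discharge nozzle 2 fails=not → not all inputs occur → does not occur.
Zone B fails [AND]: South zone module offline=not, Agent supply down=not, Manual path unavailable=not → not all inputs occur → does not occur.
Fire suppression does not activate [OR]: Detection loop fails=occurs, Zone B fails=not, Upper smoke detector 2 offline=not → at least one input occurs → occurs.

Yes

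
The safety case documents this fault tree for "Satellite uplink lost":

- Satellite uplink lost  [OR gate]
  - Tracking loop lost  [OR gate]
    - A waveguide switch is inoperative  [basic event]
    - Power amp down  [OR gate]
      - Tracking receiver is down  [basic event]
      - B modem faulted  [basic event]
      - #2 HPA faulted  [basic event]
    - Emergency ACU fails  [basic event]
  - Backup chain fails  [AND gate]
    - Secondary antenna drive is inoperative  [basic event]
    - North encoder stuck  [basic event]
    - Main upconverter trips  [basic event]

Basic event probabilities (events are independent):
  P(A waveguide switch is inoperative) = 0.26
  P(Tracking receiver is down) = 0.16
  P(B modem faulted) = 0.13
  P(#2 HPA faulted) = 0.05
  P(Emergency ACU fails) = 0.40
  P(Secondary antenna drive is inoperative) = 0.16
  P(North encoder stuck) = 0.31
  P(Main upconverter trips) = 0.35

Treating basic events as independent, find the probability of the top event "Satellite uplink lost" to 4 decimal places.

P(Power amp down) [OR] = 1 − (1−0.16) × (1−0.13) × (1−0.05) = 0.305740
P(Tracking loop lost) [OR] = 1 − (1−0.26) × (1−0.305740) × (1−0.40) = 0.691749
P(Backup chain fails) [AND] = 0.16 × 0.31 × 0.35 = 0.017360
P(Satellite uplink lost) [OR] = 1 − (1−0.691749) × (1−0.017360) = 0.697100
Rounded to 4 decimal places: P(Satellite uplink lost) ≈ 0.6971.

0.6971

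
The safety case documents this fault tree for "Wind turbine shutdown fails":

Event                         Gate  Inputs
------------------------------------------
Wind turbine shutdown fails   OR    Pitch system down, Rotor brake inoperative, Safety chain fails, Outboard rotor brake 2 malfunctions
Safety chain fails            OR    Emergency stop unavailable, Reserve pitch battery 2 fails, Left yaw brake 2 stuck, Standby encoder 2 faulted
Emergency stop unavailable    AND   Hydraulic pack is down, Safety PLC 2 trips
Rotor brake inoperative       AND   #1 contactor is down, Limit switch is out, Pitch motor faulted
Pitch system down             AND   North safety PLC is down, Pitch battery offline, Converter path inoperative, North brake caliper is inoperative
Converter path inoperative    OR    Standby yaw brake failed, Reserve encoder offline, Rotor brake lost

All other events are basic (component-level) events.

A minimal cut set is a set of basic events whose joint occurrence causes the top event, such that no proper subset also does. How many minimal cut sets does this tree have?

Converter path inoperative [OR]: union of children's cut sets → 3 cut set(s).
Pitch system down [AND]: one cut set from each child combined → 1 × 1 × 3 × 1 = 3 cut set(s).
Rotor brake inoperative [AND]: one cut set from each child combined → 1 × 1 × 1 = 1 cut set(s).
Emergency stop unavailable [AND]: one cut set from each child combined → 1 × 1 = 1 cut set(s).
Safety chain fails [OR]: union of children's cut sets → 4 cut set(s).
Wind turbine shutdown fails [OR]: union of children's cut sets → 9 cut set(s).
Minimal cut sets: {North brake caliper is inoperative, North safety PLC is down, Pitch battery offline, Standby yaw brake failed}; {North brake caliper is inoperative, North safety PLC is down, Pitch battery offline, Reserve encoder offline}; {North brake caliper is inoperative, North safety PLC is down, Pitch battery offline, Rotor brake lost}; {#1 contactor is down, Limit switch is out, Pitch motor faulted}; {Hydraulic pack is down, Safety PLC 2 trips}; {Reserve pitch battery 2 fails}; {Left yaw brake 2 stuck}; {Standby encoder 2 faulted}; {Outboard rotor brake 2 malfunctions}.

9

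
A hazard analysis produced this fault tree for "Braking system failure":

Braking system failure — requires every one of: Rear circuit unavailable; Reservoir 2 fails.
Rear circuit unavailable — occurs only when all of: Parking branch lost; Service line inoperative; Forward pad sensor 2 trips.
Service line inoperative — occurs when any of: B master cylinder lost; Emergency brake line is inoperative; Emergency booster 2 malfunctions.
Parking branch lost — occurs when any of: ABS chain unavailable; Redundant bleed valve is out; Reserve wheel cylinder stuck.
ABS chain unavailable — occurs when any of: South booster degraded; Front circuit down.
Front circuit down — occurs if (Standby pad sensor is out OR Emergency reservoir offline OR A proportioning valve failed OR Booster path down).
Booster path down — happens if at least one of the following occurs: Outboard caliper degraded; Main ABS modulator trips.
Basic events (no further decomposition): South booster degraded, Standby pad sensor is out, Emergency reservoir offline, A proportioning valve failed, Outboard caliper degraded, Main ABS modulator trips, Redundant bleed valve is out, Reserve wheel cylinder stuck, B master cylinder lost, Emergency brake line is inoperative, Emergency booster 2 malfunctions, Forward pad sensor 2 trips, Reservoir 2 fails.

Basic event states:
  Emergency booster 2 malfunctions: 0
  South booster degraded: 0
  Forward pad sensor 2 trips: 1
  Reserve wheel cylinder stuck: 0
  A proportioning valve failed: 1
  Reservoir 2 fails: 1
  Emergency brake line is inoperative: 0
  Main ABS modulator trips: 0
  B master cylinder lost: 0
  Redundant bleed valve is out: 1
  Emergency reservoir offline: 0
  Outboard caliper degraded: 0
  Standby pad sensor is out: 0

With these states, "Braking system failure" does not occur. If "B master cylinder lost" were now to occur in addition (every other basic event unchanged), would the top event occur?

Counterfactual: set "B master cylinder lost" to occurred.
Booster path down [OR]: Outboard caliper degraded=not, Main ABS modulator trips=not → no input occurs → does not occur.
Front circuit down [OR]: Standby pad sensor is out=not, Emergency reservoir offline=not, A proportioning valve failed=occurs, Booster path down=not → at least one input occurs → occurs.
ABS chain unavailable [OR]: South booster degraded=not, Front circuit down=occurs → at least one input occurs → occurs.
Parking branch lost [OR]: ABS chain unavailable=occurs, Redundant bleed valve is out=occurs, Reserve wheel cylinder stuck=not → at least one input occurs → occurs.
Service line inoperative [OR]: B master cylinder lost=occurs, Emergency brake line is inoperative=not, Emergency booster 2 malfunctions=not → at least one input occurs → occurs.
Rear circuit unavailable [AND]: Parking branch lost=occurs, Service line inoperative=occurs, Forward pad sensor 2 trips=occurs → all inputs occur → occurs.
Braking system failure [AND]: Rear circuit unavailable=occurs, Reservoir 2 fails=occurs → all inputs occur → occurs.

Yes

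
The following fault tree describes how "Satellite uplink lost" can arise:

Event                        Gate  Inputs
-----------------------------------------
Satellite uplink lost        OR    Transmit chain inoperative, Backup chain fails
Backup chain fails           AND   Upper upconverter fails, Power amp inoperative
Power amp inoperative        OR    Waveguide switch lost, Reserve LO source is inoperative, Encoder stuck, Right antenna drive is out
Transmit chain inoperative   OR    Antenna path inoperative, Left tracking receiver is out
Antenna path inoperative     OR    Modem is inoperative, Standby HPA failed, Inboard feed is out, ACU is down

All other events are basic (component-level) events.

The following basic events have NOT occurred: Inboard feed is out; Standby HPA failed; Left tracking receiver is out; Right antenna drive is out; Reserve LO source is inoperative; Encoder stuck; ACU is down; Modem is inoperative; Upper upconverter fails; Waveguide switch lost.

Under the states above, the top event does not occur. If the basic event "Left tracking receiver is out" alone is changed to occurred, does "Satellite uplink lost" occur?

Counterfactual: set "Left tracking receiver is out" to occurred.
Antenna path inoperative [OR]: Modem is inoperative=not, Standby HPA failed=not, Inboard feed is out=not, ACU is down=not → no input occurs → does not occur.
Transmit chain inoperative [OR]: Antenna path inoperative=not, Left tracking receiver is out=occurs → at least one input occurs → occurs.
Power amp inoperative [OR]: Waveguide switch lost=not, Reserve LO source is inoperative=not, Encoder stuck=not, Right antenna drive is out=not → no input occurs → does not occur.
Backup chain fails [AND]: Upper upconverter fails=not, Power amp inoperative=not → not all inputs occur → does not occur.
Satellite uplink lost [OR]: Transmit chain inoperative=occurs, Backup chain fails=not → at least one input occurs → occurs.

Yes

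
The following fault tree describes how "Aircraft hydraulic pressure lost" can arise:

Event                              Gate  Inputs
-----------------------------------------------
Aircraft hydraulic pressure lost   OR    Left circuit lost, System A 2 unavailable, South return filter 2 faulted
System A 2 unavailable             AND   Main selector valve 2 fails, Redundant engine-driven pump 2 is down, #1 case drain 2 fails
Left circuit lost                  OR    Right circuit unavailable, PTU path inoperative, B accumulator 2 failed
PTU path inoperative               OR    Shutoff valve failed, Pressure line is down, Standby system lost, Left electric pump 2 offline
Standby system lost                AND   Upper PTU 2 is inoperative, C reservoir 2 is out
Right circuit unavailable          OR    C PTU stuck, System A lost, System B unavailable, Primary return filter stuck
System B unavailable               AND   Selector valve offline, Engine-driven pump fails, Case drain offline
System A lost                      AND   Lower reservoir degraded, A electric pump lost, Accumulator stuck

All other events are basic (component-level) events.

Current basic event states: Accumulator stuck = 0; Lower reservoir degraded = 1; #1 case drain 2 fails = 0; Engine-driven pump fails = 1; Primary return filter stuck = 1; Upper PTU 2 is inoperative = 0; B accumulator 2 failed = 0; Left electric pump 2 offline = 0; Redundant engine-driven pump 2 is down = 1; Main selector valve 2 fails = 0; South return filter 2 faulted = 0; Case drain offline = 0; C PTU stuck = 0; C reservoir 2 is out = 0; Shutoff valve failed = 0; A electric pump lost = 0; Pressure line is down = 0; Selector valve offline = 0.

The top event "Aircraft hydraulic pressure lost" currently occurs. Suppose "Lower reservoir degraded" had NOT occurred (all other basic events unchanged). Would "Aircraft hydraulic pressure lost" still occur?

Yes

Counterfactual: set "Lower reservoir degraded" to not occurred.
System A lost [AND]: Lower reservoir degraded=not, A electric pump lost=not, Accumulator stuck=not → not all inputs occur → does not occur.
System B unavailable [AND]: Selector valve offline=not, Engine-driven pump fails=occurs, Case drain offline=not → not all inputs occur → does not occur.
Right circuit unavailable [OR]: C PTU stuck=not, System A lost=not, System B unavailable=not, Primary return filter stuck=occurs → at least one input occurs → occurs.
Standby system lost [AND]: Upper PTU 2 is inoperative=not, C reservoir 2 is out=not → not all inputs occur → does not occur.
PTU path inoperative [OR]: Shutoff valve failed=not, Pressure line is down=not, Standby system lost=not, Left electric pump 2 offline=not → no input occurs → does not occur.
Left circuit lost [OR]: Right circuit unavailable=occurs, PTU path inoperative=not, B accumulator 2 failed=not → at least one input occurs → occurs.
System A 2 unavailable [AND]: Main selector valve 2 fails=not, Redundant engine-driven pump 2 is down=occurs, #1 case drain 2 fails=not → not all inputs occur → does not occur.
Aircraft hydraulic pressure lost [OR]: Left circuit lost=occurs, System A 2 unavailable=not, South return filter 2 faulted=not → at least one input occurs → occurs.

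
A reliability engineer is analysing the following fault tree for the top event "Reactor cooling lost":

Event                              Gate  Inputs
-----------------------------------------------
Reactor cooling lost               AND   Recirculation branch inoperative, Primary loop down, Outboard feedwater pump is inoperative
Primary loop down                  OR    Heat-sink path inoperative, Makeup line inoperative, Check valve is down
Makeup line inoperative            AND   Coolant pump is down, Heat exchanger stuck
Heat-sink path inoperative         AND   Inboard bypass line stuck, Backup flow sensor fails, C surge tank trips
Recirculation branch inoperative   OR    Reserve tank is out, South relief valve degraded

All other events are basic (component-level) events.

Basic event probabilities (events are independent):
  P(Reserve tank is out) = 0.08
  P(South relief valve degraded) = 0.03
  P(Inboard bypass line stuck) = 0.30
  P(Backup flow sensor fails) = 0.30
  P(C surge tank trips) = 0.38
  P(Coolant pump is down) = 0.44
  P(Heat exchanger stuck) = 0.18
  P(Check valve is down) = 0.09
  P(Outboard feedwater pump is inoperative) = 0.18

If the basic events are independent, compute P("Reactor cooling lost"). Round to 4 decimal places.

0.0037

P(Recirculation branch inoperative) [OR] = 1 − (1−0.08) × (1−0.03) = 0.107600
P(Heat-sink path inoperative) [AND] = 0.30 × 0.30 × 0.38 = 0.034200
P(Makeup line inoperative) [AND] = 0.44 × 0.18 = 0.079200
P(Primary loop down) [OR] = 1 − (1−0.034200) × (1−0.079200) × (1−0.09) = 0.190729
P(Reactor cooling lost) [AND] = 0.107600 × 0.190729 × 0.18 = 0.003694
Rounded to 4 decimal places: P(Reactor cooling lost) ≈ 0.0037.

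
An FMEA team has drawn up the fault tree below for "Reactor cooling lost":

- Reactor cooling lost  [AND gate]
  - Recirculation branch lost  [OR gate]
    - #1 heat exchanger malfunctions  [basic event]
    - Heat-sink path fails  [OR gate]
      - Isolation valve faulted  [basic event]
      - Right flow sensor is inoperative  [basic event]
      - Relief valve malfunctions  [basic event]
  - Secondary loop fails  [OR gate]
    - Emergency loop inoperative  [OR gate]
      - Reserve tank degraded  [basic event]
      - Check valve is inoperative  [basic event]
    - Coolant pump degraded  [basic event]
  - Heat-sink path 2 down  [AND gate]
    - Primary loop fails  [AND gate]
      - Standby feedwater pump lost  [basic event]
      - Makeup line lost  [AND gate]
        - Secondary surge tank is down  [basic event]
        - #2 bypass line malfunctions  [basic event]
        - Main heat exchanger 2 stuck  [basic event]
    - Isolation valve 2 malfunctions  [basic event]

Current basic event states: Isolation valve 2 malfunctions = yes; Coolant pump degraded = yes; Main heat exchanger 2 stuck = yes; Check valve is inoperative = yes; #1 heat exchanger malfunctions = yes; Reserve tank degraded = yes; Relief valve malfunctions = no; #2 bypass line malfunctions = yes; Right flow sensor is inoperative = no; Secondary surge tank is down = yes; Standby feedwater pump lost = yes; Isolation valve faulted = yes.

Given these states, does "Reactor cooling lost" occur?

Heat-sink path fails [OR]: Isolation valve faulted=occurs, Right flow sensor is inoperative=not, Relief valve malfunctions=not → at least one input occurs → occurs.
Recirculation branch lost [OR]: #1 heat exchanger malfunctions=occurs, Heat-sink path fails=occurs → at least one input occurs → occurs.
Emergency loop inoperative [OR]: Reserve tank degraded=occurs, Check valve is inoperative=occurs → at least one input occurs → occurs.
Secondary loop fails [OR]: Emergency loop inoperative=occurs, Coolant pump degraded=occurs → at least one input occurs → occurs.
Makeup line lost [AND]: Secondary surge tank is down=occurs, #2 bypass line malfunctions=occurs, Main heat exchanger 2 stuck=occurs → all inputs occur → occurs.
Primary loop fails [AND]: Standby feedwater pump lost=occurs, Makeup line lost=occurs → all inputs occur → occurs.
Heat-sink path 2 down [AND]: Primary loop fails=occurs, Isolation valve 2 malfunctions=occurs → all inputs occur → occurs.
Reactor cooling lost [AND]: Recirculation branch lost=occurs, Secondary loop fails=occurs, Heat-sink path 2 down=occurs → all inputs occur → occurs.

Yes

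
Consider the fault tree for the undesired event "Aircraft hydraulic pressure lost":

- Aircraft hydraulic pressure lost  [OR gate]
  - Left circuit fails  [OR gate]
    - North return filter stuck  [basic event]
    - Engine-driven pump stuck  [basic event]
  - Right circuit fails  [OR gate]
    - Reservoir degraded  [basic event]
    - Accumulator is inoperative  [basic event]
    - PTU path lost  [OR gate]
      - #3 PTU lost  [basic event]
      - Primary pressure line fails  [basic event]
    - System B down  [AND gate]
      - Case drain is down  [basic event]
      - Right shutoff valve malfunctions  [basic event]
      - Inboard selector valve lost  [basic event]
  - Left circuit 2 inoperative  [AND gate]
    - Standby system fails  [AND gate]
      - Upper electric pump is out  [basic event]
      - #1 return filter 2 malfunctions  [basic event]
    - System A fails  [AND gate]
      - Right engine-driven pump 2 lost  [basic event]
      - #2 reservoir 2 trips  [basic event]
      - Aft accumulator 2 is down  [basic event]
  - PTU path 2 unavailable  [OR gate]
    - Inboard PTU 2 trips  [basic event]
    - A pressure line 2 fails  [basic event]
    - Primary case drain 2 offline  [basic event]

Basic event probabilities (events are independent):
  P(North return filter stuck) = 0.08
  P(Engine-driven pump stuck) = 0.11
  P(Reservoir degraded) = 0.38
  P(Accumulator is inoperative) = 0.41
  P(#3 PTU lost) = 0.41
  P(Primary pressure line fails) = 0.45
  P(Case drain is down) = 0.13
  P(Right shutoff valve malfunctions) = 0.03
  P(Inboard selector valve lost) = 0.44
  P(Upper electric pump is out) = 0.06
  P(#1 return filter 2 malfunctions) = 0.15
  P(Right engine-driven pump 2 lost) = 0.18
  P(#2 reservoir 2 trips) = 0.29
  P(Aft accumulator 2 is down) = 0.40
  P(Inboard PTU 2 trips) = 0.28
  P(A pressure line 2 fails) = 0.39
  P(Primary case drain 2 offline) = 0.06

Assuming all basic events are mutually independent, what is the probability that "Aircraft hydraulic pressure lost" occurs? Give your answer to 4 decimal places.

0.9600

P(Left circuit fails) [OR] = 1 − (1−0.08) × (1−0.11) = 0.181200
P(PTU path lost) [OR] = 1 − (1−0.41) × (1−0.45) = 0.675500
P(System B down) [AND] = 0.13 × 0.03 × 0.44 = 0.001716
P(Right circuit fails) [OR] = 1 − (1−0.38) × (1−0.41) × (1−0.675500) × (1−0.001716) = 0.881502
P(Standby system fails) [AND] = 0.06 × 0.15 = 0.009000
P(System A fails) [AND] = 0.18 × 0.29 × 0.40 = 0.020880
P(Left circuit 2 inoperative) [AND] = 0.009000 × 0.020880 = 0.000188
P(PTU path 2 unavailable) [OR] = 1 − (1−0.28) × (1−0.39) × (1−0.06) = 0.587152
P(Aircraft hydraulic pressure lost) [OR] = 1 − (1−0.181200) × (1−0.881502) × (1−0.000188) × (1−0.587152) = 0.959950
Rounded to 4 decimal places: P(Aircraft hydraulic pressure lost) ≈ 0.9600.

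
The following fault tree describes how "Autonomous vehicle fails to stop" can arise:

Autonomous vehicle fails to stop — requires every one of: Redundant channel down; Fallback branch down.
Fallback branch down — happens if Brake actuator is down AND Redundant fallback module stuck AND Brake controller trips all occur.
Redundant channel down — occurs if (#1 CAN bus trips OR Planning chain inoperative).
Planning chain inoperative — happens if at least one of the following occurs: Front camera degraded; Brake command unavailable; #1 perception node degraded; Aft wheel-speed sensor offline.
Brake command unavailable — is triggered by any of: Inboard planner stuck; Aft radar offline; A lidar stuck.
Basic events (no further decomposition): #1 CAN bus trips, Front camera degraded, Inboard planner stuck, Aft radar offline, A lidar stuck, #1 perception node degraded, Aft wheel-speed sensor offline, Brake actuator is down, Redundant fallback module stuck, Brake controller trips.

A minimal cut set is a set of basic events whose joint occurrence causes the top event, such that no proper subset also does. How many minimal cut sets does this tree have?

7

Brake command unavailable [OR]: union of children's cut sets → 3 cut set(s).
Planning chain inoperative [OR]: union of children's cut sets → 6 cut set(s).
Redundant channel down [OR]: union of children's cut sets → 7 cut set(s).
Fallback branch down [AND]: one cut set from each child combined → 1 × 1 × 1 = 1 cut set(s).
Autonomous vehicle fails to stop [AND]: one cut set from each child combined → 7 × 1 = 7 cut set(s).
Minimal cut sets: {#1 CAN bus trips, Brake actuator is down, Brake controller trips, Redundant fallback module stuck}; {Brake actuator is down, Brake controller trips, Front camera degraded, Redundant fallback module stuck}; {Brake actuator is down, Brake controller trips, Inboard planner stuck, Redundant fallback module stuck}; {Aft radar offline, Brake actuator is down, Brake controller trips, Redundant fallback module stuck}; {A lidar stuck, Brake actuator is down, Brake controller trips, Redundant fallback module stuck}; {#1 perception node degraded, Brake actuator is down, Brake controller trips, Redundant fallback module stuck}; {Aft wheel-speed sensor offline, Brake actuator is down, Brake controller trips, Redundant fallback module stuck}.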